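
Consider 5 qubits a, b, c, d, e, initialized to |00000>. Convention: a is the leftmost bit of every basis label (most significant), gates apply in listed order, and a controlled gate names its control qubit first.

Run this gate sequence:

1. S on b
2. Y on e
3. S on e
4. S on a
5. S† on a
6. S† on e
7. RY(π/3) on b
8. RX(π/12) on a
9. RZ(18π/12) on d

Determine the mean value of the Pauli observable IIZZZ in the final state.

The expectation value of IIZZZ is -1. Key observation: gates 3-6 undo each other exactly, leaving only the rest of the circuit to track.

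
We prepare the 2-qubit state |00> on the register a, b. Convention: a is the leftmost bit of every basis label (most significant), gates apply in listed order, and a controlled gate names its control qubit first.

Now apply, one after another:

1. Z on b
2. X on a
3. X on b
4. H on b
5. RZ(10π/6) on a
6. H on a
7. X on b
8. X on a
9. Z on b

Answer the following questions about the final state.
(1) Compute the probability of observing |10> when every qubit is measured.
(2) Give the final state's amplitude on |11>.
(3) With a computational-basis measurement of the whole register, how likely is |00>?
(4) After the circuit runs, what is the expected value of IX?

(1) A full measurement returns |10> with probability 1/4.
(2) The final state's coefficient on |11> equals -exp(5*I*pi/6)/2.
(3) Outcome |00> occurs with probability 1/4.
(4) The expectation value of IX is 1.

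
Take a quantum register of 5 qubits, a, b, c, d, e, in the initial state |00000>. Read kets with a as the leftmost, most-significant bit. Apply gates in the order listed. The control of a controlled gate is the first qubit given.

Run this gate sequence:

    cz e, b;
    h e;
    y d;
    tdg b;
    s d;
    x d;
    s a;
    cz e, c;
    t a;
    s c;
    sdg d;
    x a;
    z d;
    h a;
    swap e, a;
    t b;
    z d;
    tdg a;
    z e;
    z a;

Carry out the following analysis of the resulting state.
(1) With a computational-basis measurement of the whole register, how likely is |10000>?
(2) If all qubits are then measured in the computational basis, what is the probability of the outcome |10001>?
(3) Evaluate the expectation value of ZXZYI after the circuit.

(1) Outcome |10000> occurs with probability 1/4.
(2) A full measurement returns |10001> with probability 1/4.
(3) The observable ZXZYI averages to 0.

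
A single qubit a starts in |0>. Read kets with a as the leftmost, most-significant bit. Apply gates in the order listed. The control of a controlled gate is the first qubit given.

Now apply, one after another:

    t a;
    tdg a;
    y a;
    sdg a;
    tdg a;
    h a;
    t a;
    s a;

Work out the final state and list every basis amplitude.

The resulting statevector has amplitude -sqrt(2)*exp(3*I*pi/4)/2 on |0>, -sqrt(2)*I/2 on |1>.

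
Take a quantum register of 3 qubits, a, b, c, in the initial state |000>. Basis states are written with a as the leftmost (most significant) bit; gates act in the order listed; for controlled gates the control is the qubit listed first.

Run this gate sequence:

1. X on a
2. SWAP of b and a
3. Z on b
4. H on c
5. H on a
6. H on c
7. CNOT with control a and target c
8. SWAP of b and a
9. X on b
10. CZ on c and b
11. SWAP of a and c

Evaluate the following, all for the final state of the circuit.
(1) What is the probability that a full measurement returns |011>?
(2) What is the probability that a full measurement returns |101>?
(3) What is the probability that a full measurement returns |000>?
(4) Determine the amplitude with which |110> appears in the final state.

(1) The probability of measuring |011> is 1/2.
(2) A full measurement returns |101> with probability 1/2.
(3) A full measurement returns |000> with probability 0.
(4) |110> carries amplitude 0 in the final state.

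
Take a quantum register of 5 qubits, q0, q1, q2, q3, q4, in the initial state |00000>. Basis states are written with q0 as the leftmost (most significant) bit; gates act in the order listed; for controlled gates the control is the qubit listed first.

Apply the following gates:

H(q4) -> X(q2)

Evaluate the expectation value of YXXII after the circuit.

The expectation value of YXXII is 0.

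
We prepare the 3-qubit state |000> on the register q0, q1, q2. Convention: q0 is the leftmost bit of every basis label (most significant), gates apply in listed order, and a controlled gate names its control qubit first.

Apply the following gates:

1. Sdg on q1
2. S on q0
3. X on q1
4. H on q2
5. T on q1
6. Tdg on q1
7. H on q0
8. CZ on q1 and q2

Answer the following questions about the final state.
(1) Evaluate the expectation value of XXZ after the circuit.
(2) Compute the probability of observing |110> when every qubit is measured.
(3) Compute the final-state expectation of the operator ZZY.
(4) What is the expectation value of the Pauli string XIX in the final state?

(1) The observable XXZ averages to 0.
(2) A full measurement returns |110> with probability 1/4.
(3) In the final state, ZZY has expectation 0.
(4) The observable XIX averages to -1.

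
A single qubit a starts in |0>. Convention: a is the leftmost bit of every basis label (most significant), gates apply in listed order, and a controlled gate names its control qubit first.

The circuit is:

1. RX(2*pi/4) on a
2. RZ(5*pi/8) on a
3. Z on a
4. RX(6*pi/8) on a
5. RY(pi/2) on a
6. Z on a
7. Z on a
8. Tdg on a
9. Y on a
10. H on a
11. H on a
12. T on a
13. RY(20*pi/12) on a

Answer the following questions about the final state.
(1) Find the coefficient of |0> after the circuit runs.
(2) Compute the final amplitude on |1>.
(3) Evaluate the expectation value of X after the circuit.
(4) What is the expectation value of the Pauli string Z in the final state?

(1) |0> carries amplitude sqrt(3)*sqrt(sqrt(2)/4 + 1/2)*exp(-9*I*pi/16)/4 - I*sqrt(1/2 - sqrt(2)/4)*exp(-I*pi/16)/4 - sqrt(1/2 - sqrt(2)/4)*exp(9*I*pi/16)/4 + sqrt(sqrt(2)/4 + 1/2)*exp(-I*pi/16)/4 - sqrt(3)*sqrt(1/2 - sqrt(2)/4)*exp(I*pi/16)/4 + sqrt(3)*I*sqrt(1/2 - sqrt(2)/4)*exp(-9*I*pi/16)/4 - I*sqrt(sqrt(2)/4 + 1/2)*exp(9*I*pi/16)/4 + sqrt(3)*I*sqrt(sqrt(2)/4 + 1/2)*exp(I*pi/16)/4 in the final state. Key observation: steps 10-11 multiply out to the identity, so the circuit reduces to the remaining gates.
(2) |1> carries amplitude -I*sqrt(sqrt(2)/4 + 1/2)*exp(I*pi/16)/4 - sqrt(3)*I*sqrt(1/2 - sqrt(2)/4)*exp(-I*pi/16)/4 - sqrt(3)*sqrt(1/2 - sqrt(2)/4)*exp(9*I*pi/16)/4 + sqrt(3)*sqrt(sqrt(2)/4 + 1/2)*exp(-I*pi/16)/4 - I*sqrt(1/2 - sqrt(2)/4)*exp(-9*I*pi/16)/4 + sqrt(1/2 - sqrt(2)/4)*exp(I*pi/16)/4 - sqrt(3)*I*sqrt(sqrt(2)/4 + 1/2)*exp(9*I*pi/16)/4 - sqrt(sqrt(2)/4 + 1/2)*exp(-9*I*pi/16)/4 in the final state.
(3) In the final state, X has expectation -sqrt(4 - 2*sqrt(2))/8 + sqrt(3*sqrt(2) + 6)/4.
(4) The expectation value of Z is -sqrt(sqrt(2) + 2)/4 - sqrt(12 - 6*sqrt(2))/8.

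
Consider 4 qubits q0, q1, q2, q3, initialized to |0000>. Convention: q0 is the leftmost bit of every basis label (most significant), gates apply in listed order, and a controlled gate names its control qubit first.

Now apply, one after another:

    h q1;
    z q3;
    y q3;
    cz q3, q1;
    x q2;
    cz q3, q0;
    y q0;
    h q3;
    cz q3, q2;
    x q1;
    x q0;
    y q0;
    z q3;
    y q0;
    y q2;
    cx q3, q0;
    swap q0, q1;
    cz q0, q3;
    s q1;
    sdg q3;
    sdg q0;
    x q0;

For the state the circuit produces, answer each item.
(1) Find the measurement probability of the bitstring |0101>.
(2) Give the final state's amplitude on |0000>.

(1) The probability of measuring |0101> is 1/4.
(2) The amplitude on |0000> is 1/2.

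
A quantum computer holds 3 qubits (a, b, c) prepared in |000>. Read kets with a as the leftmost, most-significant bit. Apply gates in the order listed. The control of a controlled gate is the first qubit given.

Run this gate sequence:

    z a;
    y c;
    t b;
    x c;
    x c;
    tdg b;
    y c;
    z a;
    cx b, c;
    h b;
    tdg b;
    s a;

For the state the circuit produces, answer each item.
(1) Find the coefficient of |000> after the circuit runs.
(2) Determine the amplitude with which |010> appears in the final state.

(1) The amplitude on |000> is sqrt(2)/2. Key observation: steps 1-8 multiply out to the identity, so the circuit reduces to the remaining gates.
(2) The final state's coefficient on |010> equals -sqrt(2)*exp(3*I*pi/4)/2.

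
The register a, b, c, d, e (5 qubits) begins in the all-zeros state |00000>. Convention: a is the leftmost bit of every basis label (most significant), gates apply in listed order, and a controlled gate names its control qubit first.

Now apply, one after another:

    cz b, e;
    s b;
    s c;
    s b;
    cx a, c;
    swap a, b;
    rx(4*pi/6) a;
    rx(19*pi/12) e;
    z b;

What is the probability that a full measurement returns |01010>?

The probability of measuring |01010> is 0.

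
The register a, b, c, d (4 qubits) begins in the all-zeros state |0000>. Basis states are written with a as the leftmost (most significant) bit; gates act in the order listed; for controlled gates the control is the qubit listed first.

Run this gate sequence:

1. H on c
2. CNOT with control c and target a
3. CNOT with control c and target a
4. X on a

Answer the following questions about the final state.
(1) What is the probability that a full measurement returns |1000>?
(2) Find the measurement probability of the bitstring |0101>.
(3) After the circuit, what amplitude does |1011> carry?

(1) Outcome |1000> occurs with probability 1/2.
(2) The probability of measuring |0101> is 0.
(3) The final state's coefficient on |1011> equals 0.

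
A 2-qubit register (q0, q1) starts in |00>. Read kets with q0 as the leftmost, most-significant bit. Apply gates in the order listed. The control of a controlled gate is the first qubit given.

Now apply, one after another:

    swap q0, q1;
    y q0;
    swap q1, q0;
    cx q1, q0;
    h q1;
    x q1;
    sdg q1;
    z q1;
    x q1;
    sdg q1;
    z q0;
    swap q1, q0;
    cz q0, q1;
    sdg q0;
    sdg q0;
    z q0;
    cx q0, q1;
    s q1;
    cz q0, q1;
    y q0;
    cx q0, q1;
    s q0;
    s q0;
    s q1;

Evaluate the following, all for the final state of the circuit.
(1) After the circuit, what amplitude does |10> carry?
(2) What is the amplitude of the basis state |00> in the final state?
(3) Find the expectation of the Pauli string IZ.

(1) The amplitude on |10> is sqrt(2)/2.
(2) The final state's coefficient on |00> equals sqrt(2)*I/2.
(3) In the final state, IZ has expectation 1.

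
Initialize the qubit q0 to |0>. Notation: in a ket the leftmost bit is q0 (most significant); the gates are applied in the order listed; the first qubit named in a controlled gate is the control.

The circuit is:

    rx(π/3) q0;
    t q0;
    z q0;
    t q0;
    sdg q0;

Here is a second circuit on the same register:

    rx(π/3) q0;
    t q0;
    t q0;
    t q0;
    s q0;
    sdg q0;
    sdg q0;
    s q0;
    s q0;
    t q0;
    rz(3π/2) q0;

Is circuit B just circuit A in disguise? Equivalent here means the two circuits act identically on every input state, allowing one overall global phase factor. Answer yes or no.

Yes — the two circuits implement the same unitary up to a global phase.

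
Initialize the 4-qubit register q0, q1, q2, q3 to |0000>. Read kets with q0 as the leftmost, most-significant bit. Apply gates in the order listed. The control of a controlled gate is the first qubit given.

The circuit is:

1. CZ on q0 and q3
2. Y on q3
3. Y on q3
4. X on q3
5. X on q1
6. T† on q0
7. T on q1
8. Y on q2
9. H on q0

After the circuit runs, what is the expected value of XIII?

In the final state, XIII has expectation 1.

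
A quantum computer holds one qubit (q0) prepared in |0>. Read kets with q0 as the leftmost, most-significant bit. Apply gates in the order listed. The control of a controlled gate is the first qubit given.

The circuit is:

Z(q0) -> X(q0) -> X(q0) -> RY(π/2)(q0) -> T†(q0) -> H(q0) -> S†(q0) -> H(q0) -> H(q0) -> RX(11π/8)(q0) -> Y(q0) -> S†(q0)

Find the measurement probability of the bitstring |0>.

A full measurement returns |0> with probability sqrt(4 - 2*sqrt(2))/8 + 1/2.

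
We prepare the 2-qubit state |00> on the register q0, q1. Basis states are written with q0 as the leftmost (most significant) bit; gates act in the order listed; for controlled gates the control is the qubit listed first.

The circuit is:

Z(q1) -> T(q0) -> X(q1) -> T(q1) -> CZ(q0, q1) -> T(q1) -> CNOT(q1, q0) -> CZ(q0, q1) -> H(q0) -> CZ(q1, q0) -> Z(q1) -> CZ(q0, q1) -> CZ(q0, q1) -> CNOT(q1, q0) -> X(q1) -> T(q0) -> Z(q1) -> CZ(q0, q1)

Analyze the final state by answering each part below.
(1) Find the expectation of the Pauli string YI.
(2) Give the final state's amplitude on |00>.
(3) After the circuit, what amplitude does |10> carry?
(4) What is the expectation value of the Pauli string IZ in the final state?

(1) In the final state, YI has expectation sqrt(2)/2.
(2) |00> carries amplitude sqrt(2)*I/2 in the final state.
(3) The amplitude on |10> is sqrt(2)*exp(3*I*pi/4)/2.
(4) In the final state, IZ has expectation 1.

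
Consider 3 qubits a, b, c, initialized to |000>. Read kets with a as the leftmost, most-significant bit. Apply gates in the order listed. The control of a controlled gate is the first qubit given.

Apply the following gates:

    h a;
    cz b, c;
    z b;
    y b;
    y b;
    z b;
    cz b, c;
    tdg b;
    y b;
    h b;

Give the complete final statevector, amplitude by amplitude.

The final amplitudes are I/2 on |000>, 0 on |001>, -I/2 on |010>, 0 on |011>, I/2 on |100>, 0 on |101>, -I/2 on |110>, 0 on |111>. Key observation: gates 2-7 undo each other exactly, leaving only the rest of the circuit to track.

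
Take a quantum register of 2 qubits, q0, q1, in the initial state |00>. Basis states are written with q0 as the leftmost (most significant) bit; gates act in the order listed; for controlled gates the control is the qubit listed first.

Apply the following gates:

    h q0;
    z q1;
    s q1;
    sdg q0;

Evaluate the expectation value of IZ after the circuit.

The expectation value of IZ is 1.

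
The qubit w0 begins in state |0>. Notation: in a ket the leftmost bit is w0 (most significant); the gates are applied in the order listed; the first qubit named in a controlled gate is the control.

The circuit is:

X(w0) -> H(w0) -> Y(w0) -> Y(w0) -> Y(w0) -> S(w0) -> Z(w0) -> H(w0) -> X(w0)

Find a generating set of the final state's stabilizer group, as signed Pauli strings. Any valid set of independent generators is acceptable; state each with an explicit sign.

The stabilizer group can be generated by -Y, among other valid generating sets.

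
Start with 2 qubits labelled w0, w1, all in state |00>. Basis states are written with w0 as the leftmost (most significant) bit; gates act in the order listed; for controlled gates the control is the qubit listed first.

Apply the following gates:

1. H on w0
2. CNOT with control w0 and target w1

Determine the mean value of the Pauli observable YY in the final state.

In the final state, YY has expectation -1.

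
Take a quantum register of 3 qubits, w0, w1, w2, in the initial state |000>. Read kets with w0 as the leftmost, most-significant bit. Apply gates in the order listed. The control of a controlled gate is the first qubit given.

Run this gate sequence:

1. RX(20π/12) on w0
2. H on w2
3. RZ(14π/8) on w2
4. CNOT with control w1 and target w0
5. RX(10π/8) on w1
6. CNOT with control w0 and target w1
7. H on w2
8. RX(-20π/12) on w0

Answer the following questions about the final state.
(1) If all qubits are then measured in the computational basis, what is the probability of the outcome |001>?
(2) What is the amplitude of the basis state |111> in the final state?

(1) A full measurement returns |001> with probability 7/32 - 9*sqrt(2)/64.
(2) The amplitude on |111> is sqrt(3)*(sqrt(sqrt(2) + 2) - sqrt(2 - sqrt(2))*exp(I*pi/4) + I*sqrt(2 - sqrt(2)) + sqrt(sqrt(2) + 2)*exp(3*I*pi/4))*exp(I*pi/8)/16.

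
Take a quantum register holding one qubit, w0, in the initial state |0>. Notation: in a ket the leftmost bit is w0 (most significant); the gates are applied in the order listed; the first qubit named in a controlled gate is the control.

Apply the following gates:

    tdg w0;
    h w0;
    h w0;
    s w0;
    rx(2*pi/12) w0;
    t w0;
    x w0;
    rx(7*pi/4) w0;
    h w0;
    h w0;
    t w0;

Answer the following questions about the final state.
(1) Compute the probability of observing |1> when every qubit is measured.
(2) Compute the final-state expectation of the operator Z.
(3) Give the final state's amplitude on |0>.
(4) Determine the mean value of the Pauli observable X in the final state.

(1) A full measurement returns |1> with probability sqrt(6)/8 + 5/8.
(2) The expectation value of Z is -sqrt(6)/4 - 1/4.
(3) The amplitude on |0> is -I*sqrt(12 - 6*sqrt(2))/8 - sqrt(2*sqrt(2) + 4)*exp(3*I*pi/4)/8 - I*sqrt(4 - 2*sqrt(2))/8 + sqrt(6*sqrt(2) + 12)*exp(3*I*pi/4)/8.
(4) The observable X averages to -sqrt(2)/8 + 1/4 + sqrt(3)/4.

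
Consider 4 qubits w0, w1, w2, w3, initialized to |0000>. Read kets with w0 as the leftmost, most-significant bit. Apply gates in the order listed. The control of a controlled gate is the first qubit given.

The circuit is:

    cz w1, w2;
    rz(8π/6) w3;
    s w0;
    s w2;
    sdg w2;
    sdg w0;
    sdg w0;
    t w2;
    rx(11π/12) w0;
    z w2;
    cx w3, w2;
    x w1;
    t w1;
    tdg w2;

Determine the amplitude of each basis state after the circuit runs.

The resulting statevector has amplitude (-sqrt(sqrt(2) + 2)/4 + sqrt(6 - 3*sqrt(2))/4)*exp(7*I*pi/12) on |0100>, (-sqrt(3*sqrt(2) + 6)/4 - sqrt(2 - sqrt(2))/4)*exp(I*pi/12) on |1100>, and 0 on every other basis state. Key observation: the block from step 3 through step 6 cancels to the identity and can be dropped.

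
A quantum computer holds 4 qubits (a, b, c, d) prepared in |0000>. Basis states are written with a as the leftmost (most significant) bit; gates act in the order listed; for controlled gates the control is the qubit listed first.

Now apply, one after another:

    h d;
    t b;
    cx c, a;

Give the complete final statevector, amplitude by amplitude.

After the circuit, the state carries amplitude sqrt(2)/2 on |0000>, sqrt(2)/2 on |0001>, and 0 on every other basis state.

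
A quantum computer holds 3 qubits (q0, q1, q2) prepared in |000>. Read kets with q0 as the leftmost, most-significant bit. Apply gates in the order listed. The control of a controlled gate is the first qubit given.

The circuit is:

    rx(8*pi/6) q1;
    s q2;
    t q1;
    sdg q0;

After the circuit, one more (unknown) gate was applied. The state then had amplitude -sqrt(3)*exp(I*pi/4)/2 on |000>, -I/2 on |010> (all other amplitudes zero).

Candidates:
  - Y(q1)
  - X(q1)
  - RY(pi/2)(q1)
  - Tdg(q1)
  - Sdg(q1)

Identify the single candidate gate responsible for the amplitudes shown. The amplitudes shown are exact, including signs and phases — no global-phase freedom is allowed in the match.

It was Y(q1) that produced the state shown.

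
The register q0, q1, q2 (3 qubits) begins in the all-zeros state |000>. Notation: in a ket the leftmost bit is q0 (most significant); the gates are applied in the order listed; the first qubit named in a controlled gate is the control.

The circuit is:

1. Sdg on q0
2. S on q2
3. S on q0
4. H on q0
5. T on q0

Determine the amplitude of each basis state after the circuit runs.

The final amplitudes are sqrt(2)/2 on |000>, sqrt(2)*exp(I*pi/4)/2 on |100>, and 0 on every other basis state.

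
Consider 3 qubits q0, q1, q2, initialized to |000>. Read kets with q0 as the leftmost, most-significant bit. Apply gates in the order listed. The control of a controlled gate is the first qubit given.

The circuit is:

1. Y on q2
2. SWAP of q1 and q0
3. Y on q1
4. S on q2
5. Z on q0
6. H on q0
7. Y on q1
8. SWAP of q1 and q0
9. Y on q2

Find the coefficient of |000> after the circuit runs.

The amplitude on |000> is sqrt(2)*I/2.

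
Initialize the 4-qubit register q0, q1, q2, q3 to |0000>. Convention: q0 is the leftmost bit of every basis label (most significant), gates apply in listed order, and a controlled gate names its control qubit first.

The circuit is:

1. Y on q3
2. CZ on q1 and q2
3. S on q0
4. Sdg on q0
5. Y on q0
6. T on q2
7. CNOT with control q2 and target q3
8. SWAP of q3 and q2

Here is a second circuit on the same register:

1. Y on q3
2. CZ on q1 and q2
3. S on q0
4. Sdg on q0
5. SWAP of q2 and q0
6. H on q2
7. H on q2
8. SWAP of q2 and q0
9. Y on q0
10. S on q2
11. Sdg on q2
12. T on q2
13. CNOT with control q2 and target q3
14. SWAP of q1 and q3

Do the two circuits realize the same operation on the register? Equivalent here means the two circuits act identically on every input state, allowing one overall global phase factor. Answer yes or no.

No, they are not equivalent — no single phase factor reconciles the two unitaries.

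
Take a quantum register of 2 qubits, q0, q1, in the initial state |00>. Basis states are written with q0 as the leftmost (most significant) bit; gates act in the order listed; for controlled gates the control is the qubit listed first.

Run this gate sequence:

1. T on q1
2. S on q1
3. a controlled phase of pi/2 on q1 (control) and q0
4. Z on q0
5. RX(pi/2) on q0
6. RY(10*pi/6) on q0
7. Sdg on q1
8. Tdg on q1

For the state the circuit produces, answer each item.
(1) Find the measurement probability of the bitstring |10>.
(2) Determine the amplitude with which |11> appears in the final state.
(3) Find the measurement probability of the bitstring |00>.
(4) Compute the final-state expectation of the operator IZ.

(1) The probability of measuring |10> is 1/2.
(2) The final state's coefficient on |11> equals 0.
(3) A full measurement returns |00> with probability 1/2.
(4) The observable IZ averages to 1.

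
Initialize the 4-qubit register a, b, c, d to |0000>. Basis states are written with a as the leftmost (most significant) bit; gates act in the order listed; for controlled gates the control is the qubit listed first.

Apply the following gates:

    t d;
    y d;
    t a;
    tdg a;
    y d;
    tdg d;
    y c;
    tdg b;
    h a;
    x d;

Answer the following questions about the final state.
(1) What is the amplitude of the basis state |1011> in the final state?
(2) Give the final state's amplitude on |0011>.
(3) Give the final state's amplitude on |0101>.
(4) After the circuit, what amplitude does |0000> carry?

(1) |1011> carries amplitude sqrt(2)*I/2 in the final state. Key observation: steps 1-6 multiply out to the identity, so the circuit reduces to the remaining gates.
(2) The final state's coefficient on |0011> equals sqrt(2)*I/2.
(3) The amplitude on |0101> is 0.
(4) |0000> carries amplitude 0 in the final state.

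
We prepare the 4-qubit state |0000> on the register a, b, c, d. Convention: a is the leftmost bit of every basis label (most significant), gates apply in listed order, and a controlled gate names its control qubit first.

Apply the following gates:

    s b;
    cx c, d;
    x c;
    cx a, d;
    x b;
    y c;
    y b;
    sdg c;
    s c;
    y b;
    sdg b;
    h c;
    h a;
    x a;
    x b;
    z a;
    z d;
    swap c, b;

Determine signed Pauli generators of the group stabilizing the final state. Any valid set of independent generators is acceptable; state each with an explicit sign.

The final state is stabilized by the group generated by -XIII, +IXII, +IIZI, +IIIZ; other independent generating sets are equally valid.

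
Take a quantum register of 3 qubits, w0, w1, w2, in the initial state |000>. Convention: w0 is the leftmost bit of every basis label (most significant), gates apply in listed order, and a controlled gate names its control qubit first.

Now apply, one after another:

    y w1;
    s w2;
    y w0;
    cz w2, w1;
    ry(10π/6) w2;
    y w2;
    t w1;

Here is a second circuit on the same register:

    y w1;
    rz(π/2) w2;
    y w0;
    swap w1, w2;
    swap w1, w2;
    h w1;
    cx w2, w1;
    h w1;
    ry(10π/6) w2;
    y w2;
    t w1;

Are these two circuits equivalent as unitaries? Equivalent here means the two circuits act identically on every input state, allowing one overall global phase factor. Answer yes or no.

Yes, they are equivalent — the unitaries differ by at most a global phase.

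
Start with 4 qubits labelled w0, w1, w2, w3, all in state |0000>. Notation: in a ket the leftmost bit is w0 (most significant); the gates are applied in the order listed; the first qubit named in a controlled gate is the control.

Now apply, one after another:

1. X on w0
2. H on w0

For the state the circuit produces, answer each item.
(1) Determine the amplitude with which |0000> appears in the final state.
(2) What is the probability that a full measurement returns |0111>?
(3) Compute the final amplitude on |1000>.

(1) The amplitude on |0000> is sqrt(2)/2.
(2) The probability of measuring |0111> is 0.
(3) The amplitude on |1000> is -sqrt(2)/2.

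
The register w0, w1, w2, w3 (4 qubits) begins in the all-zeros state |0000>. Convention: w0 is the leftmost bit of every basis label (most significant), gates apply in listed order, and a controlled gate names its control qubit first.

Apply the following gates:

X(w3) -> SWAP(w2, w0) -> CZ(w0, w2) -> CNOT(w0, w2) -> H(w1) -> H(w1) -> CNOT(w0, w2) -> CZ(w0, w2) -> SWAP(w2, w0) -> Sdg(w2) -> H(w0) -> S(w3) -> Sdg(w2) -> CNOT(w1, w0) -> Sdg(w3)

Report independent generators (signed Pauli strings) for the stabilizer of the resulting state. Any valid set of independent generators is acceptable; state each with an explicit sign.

The final state is stabilized by the group generated by +XIII, +IZII, +IIZI, -IIIZ; other independent generating sets are equally valid. Key observation: steps 2-9 multiply out to the identity, so the circuit reduces to the remaining gates.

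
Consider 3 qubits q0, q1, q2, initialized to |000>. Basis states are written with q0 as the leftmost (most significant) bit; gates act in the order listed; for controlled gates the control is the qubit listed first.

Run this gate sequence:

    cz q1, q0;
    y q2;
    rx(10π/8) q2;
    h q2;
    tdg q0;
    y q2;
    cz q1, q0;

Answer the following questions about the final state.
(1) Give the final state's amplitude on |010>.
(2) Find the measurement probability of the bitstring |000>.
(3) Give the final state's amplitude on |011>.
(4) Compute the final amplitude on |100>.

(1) The final state's coefficient on |010> equals 0.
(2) A full measurement returns |000> with probability 1/2.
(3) The final state's coefficient on |011> equals 0.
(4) |100> carries amplitude 0 in the final state.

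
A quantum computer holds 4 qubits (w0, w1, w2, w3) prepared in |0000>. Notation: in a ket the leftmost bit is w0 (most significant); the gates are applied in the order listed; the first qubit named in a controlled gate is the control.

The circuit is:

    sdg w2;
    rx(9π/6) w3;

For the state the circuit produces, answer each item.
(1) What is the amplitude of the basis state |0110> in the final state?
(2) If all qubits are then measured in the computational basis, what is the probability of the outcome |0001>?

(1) The final state's coefficient on |0110> equals 0.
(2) Outcome |0001> occurs with probability 1/2.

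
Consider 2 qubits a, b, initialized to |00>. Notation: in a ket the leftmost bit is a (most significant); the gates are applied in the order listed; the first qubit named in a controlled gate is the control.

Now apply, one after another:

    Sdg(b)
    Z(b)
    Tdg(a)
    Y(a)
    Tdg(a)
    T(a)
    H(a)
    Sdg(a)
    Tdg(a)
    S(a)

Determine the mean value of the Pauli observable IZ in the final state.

The expectation value of IZ is 1.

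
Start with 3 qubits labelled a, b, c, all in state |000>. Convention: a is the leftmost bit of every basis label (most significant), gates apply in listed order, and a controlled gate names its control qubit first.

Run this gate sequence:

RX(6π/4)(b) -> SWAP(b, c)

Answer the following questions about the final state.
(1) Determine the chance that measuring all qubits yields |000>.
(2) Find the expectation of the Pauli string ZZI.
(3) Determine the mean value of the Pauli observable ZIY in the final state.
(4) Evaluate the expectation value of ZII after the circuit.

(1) A full measurement returns |000> with probability 1/2.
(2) The observable ZZI averages to 1.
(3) In the final state, ZIY has expectation 1.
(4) The expectation value of ZII is 1.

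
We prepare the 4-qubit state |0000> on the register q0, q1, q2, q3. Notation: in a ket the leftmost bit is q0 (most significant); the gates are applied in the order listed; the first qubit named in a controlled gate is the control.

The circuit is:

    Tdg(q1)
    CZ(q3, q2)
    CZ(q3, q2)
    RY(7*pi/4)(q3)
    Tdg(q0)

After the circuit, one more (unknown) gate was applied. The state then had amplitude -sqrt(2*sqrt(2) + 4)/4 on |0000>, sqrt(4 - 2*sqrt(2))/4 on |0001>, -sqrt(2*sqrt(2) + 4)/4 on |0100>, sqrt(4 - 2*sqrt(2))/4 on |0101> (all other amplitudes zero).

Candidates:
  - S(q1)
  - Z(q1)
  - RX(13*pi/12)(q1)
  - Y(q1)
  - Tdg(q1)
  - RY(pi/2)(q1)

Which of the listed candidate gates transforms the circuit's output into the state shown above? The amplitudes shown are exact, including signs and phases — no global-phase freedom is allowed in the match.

The unique candidate consistent with the amplitudes is RY(pi/2)(q1). Key observation: the block from step 2 through step 3 cancels to the identity and can be dropped.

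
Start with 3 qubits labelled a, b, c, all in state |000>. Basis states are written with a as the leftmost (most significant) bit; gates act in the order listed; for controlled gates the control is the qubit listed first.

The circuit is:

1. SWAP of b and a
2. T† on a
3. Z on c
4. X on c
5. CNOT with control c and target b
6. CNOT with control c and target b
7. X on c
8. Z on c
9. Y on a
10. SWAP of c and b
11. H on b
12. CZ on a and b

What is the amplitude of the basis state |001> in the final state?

|001> carries amplitude 0 in the final state.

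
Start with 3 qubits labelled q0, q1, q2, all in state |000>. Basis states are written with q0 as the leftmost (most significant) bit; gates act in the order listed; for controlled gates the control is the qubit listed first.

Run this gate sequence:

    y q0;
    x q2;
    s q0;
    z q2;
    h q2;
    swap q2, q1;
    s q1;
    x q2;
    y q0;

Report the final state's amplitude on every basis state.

After the circuit, the state carries amplitude -sqrt(2)*I/2 on |001>, -sqrt(2)/2 on |011>, and 0 on every other basis state.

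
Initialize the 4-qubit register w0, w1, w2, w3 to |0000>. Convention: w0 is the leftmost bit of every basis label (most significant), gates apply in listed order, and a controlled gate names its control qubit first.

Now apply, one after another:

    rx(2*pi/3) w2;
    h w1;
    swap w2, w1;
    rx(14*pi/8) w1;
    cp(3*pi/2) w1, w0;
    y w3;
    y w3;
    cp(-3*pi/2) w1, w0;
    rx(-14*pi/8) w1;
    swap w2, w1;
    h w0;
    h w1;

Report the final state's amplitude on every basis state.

The final amplitudes are sqrt(2)/4 on |0000>, -sqrt(6)*I/4 on |0010>, sqrt(2)/4 on |1000>, -sqrt(6)*I/4 on |1010>, and 0 on every other basis state. Key observation: the block from step 3 through step 10 cancels to the identity and can be dropped.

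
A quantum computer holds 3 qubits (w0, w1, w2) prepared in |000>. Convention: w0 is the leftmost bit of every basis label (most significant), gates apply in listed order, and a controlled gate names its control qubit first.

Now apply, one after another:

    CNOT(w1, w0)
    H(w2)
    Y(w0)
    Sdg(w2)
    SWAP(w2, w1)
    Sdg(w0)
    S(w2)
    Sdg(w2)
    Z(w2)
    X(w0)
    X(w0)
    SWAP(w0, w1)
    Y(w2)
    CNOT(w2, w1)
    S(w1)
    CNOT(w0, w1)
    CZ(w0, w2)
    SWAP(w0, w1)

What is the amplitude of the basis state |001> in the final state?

|001> carries amplitude sqrt(2)*I/2 in the final state.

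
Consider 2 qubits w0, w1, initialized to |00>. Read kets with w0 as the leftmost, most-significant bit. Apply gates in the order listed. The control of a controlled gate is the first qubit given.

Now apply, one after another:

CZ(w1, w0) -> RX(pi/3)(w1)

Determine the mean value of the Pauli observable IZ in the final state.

In the final state, IZ has expectation 1/2.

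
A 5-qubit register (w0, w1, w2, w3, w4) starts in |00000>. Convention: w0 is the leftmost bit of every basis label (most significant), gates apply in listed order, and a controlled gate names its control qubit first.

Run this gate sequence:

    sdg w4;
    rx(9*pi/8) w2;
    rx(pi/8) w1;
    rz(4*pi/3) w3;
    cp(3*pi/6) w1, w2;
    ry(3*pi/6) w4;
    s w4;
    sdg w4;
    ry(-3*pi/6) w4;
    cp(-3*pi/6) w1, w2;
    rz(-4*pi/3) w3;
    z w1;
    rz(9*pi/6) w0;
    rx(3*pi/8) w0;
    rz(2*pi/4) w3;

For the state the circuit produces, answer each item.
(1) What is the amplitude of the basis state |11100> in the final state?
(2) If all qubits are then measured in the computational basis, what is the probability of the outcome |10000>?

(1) The final state's coefficient on |11100> equals I*(sqrt(2 - sqrt(2)) + sqrt(2))*sin(pi/16)/4. Key observation: gates 4-11 undo each other exactly, leaving only the rest of the circuit to track.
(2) Outcome |10000> occurs with probability (2 - sqrt(2 - sqrt(2)))*(2 - sqrt(sqrt(2) + 2))*(sqrt(sqrt(2) + 2) + 2)/64.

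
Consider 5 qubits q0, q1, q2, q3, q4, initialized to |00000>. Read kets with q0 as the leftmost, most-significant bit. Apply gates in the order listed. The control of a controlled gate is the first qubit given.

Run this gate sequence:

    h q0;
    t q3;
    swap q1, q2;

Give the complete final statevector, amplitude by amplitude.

After the circuit, the state carries amplitude sqrt(2)/2 on |00000>, sqrt(2)/2 on |10000>, and 0 on every other basis state.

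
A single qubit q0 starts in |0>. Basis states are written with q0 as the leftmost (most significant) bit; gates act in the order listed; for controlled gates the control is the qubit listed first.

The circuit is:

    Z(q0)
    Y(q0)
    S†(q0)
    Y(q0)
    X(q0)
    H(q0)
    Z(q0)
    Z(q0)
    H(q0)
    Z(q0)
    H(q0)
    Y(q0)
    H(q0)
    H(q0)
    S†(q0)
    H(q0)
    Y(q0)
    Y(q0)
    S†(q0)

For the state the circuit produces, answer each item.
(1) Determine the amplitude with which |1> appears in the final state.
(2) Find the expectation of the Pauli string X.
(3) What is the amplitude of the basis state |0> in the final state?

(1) The amplitude on |1> is -1/2 + I/2. Key observation: the block from step 6 through step 9 cancels to the identity and can be dropped.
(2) The observable X averages to 1.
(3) The final state's coefficient on |0> equals -1/2 + I/2.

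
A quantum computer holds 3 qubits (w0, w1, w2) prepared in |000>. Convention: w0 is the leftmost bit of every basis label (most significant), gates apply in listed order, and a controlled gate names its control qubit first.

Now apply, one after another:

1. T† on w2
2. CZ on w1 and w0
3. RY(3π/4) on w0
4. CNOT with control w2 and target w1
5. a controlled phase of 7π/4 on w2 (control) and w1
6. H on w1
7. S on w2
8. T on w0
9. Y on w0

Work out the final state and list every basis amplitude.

The resulting statevector has amplitude -sqrt(2*sqrt(2) + 4)*exp(3*I*pi/4)/4 on |000>, 0 on |001>, -sqrt(2*sqrt(2) + 4)*exp(3*I*pi/4)/4 on |010>, 0 on |011>, I*sqrt(4 - 2*sqrt(2))/4 on |100>, 0 on |101>, I*sqrt(4 - 2*sqrt(2))/4 on |110>, 0 on |111>.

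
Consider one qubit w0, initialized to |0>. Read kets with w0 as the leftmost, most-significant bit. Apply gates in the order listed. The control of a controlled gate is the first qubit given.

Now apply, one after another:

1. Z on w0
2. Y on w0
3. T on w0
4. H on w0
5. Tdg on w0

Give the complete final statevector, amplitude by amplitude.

The final amplitudes are sqrt(2)*exp(3*I*pi/4)/2 on |0>, -sqrt(2)*I/2 on |1>.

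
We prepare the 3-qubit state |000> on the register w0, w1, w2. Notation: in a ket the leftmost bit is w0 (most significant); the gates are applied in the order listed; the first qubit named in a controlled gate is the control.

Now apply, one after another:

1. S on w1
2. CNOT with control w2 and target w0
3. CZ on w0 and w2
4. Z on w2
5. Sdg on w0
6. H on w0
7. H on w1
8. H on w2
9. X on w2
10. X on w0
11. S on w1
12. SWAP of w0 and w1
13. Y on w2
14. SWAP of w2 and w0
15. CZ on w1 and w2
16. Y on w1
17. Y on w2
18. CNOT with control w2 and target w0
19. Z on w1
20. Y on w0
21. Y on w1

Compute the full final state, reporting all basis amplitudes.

The resulting statevector has amplitude -sqrt(2)/4 on |000>, sqrt(2)*I/4 on |001>, -sqrt(2)/4 on |010>, -sqrt(2)*I/4 on |011>, -sqrt(2)/4 on |100>, sqrt(2)*I/4 on |101>, -sqrt(2)/4 on |110>, -sqrt(2)*I/4 on |111>.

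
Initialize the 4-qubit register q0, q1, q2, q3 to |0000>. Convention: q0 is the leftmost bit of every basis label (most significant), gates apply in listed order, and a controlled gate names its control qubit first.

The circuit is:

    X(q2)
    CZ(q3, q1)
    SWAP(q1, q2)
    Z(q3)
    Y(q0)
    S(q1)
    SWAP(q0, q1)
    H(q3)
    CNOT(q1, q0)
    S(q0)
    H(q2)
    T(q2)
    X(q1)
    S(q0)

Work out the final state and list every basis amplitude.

After the circuit, the state carries amplitude -1/2 on |0000>, -1/2 on |0001>, -exp(I*pi/4)/2 on |0010>, -exp(I*pi/4)/2 on |0011>, and 0 on every other basis state.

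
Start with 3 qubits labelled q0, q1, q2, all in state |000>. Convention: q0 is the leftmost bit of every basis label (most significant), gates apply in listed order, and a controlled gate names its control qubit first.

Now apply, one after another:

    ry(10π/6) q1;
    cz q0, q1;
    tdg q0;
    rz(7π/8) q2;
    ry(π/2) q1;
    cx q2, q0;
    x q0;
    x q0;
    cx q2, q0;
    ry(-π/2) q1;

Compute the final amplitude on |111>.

The final state's coefficient on |111> equals 0. Key observation: gates 5-10 undo each other exactly, leaving only the rest of the circuit to track.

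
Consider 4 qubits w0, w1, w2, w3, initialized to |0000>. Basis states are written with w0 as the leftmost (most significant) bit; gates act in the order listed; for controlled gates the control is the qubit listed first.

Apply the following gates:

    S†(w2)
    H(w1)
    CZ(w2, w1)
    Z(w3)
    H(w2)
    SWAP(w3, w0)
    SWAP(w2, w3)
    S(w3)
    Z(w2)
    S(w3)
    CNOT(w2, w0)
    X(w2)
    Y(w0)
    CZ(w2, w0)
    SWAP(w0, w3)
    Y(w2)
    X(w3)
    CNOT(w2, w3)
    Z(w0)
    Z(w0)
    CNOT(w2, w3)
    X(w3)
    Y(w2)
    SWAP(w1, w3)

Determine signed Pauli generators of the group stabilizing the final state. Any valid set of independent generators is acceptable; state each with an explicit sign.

The stabilizer group can be generated by -XIII, +IIIX, -IZII, -IIZI, among other valid generating sets. Key observation: the block from step 16 through step 23 cancels to the identity and can be dropped.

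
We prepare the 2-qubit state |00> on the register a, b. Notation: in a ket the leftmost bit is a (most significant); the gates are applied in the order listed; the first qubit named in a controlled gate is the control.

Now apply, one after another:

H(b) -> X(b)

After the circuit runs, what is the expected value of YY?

The observable YY averages to 0.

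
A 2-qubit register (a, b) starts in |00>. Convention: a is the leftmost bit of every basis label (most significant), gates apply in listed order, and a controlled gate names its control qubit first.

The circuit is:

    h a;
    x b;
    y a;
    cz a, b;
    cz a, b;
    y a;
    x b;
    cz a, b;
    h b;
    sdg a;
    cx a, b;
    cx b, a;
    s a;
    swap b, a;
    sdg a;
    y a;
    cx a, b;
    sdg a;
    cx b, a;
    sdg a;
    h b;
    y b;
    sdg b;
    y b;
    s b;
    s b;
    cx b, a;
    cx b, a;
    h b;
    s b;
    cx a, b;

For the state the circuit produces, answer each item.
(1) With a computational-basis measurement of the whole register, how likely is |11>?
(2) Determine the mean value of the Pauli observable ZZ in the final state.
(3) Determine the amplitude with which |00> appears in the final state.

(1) Outcome |11> occurs with probability 1/2. Key observation: the block from step 2 through step 7 cancels to the identity and can be dropped.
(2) The expectation value of ZZ is 1.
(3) The amplitude on |00> is 1/2 - I/2.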